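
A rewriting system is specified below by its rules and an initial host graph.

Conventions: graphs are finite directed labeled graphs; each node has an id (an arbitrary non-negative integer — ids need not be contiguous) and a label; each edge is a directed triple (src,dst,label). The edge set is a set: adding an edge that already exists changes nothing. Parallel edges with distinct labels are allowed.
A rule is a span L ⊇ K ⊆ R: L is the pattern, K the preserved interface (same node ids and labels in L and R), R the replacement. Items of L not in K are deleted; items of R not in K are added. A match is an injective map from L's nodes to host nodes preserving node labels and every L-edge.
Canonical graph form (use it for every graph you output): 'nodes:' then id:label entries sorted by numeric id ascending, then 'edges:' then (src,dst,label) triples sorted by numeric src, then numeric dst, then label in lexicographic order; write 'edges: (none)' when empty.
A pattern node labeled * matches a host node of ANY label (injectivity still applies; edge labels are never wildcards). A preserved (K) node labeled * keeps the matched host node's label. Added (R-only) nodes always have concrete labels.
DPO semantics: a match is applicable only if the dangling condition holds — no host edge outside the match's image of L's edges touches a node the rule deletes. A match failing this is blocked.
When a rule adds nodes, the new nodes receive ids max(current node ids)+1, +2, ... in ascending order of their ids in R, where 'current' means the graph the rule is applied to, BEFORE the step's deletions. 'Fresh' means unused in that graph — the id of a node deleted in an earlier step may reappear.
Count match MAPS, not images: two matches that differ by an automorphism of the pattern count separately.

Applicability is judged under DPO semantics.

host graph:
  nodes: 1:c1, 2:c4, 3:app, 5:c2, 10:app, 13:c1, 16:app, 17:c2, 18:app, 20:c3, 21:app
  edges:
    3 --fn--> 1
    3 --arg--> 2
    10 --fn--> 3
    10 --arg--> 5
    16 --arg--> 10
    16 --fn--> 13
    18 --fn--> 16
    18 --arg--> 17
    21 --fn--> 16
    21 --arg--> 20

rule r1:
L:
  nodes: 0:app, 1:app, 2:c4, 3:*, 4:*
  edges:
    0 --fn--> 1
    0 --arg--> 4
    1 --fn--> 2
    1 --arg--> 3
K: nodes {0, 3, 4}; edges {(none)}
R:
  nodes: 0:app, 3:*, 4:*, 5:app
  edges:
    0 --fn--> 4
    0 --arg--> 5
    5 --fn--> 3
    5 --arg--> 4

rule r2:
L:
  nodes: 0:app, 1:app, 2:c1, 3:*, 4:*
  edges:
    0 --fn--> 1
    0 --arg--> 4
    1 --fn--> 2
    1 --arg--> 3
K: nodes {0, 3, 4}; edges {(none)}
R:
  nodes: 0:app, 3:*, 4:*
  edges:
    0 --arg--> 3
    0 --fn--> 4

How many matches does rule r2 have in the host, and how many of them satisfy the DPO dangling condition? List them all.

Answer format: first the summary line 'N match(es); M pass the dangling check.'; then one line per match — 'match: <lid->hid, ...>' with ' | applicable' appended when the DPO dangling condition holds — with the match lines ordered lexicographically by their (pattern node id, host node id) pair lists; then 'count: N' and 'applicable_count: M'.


3 match(es); 1 pass the dangling check.
match: 0->10, 1->3, 2->1, 3->2, 4->5 | applicable
match: 0->18, 1->16, 2->13, 3->10, 4->17
match: 0->21, 1->16, 2->13, 3->10, 4->20
count: 3
applicable_count: 1


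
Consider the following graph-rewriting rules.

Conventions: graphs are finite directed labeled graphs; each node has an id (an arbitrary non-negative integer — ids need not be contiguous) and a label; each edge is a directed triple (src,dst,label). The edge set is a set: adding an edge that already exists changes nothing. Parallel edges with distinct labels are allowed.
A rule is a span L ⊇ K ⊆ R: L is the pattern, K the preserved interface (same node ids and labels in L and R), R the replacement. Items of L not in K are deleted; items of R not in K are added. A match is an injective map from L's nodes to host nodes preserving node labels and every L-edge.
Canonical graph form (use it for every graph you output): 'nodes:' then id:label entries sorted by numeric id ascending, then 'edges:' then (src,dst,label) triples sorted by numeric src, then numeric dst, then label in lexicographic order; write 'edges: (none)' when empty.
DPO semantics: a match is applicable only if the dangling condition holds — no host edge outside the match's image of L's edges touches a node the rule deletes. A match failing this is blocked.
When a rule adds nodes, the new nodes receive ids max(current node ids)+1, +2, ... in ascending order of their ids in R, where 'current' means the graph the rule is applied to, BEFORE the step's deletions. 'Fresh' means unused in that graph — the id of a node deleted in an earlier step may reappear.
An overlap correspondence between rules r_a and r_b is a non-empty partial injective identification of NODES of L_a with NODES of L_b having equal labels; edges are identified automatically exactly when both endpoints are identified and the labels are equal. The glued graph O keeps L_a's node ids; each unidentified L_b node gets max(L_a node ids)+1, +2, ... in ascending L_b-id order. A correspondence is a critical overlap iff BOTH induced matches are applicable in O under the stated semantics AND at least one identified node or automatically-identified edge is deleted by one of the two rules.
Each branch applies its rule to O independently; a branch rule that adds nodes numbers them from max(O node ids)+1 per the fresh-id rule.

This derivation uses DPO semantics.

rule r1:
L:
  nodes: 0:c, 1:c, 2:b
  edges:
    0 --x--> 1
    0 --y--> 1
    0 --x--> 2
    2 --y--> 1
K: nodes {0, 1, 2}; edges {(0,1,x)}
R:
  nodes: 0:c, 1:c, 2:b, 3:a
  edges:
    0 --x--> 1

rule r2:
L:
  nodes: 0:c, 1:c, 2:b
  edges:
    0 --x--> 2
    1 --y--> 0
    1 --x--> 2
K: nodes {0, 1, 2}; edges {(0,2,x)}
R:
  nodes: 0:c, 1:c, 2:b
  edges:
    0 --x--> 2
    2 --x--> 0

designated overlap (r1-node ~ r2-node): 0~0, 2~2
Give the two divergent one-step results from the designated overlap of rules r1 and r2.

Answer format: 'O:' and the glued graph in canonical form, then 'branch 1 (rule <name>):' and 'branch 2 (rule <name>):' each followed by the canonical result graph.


O:
nodes: 0:c, 1:c, 2:b, 3:c
edges: (0,1,x); (0,1,y); (0,2,x); (2,1,y); (3,0,y); (3,2,x)
branch 1 (rule r1):
nodes: 0:c, 1:c, 2:b, 3:c, 4:a
edges: (0,1,x); (3,0,y); (3,2,x)
branch 2 (rule r2):
nodes: 0:c, 1:c, 2:b, 3:c
edges: (0,1,x); (0,1,y); (0,2,x); (2,0,x); (2,1,y)


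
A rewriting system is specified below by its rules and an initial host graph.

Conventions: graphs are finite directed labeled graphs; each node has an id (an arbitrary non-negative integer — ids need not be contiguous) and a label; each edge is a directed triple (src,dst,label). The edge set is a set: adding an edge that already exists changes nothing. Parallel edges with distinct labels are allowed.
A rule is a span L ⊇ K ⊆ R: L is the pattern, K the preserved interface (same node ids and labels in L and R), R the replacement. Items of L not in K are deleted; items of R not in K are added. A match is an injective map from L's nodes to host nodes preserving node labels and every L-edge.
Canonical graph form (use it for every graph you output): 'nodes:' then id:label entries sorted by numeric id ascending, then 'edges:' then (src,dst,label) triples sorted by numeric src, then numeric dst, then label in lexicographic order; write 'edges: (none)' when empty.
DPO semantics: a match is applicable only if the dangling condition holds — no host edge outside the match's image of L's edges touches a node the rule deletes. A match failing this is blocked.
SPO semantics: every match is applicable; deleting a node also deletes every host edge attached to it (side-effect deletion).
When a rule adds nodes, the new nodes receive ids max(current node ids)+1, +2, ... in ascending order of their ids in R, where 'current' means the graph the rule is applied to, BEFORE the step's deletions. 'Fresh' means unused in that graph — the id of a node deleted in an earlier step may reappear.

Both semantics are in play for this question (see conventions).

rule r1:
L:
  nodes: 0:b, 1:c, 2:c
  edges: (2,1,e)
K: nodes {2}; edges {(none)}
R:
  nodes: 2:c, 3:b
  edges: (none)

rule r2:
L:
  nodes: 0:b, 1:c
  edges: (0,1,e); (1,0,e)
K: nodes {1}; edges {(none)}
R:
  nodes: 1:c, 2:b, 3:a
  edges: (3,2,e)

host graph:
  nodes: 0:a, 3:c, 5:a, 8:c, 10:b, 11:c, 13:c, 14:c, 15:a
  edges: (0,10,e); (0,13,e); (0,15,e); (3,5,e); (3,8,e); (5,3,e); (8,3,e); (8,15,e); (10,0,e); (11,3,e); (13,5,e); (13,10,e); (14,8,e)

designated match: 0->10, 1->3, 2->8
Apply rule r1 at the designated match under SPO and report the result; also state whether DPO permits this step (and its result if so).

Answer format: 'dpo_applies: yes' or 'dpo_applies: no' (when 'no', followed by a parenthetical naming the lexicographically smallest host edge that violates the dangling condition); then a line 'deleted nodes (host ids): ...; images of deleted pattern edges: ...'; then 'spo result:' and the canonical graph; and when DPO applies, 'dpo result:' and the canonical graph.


dpo_applies: no
(the rule deletes node 10, which keeps host edge (0,10,e) outside the match image — the dangling condition fails, DPO blocks; SPO proceeds and side-deletes such edges)
deleted nodes (host ids): 3, 10; images of deleted pattern edges: (8,3,e)
spo result:
nodes: 0:a, 5:a, 8:c, 11:c, 13:c, 14:c, 15:a, 16:b
edges: (0,13,e); (0,15,e); (8,15,e); (13,5,e); (14,8,e)


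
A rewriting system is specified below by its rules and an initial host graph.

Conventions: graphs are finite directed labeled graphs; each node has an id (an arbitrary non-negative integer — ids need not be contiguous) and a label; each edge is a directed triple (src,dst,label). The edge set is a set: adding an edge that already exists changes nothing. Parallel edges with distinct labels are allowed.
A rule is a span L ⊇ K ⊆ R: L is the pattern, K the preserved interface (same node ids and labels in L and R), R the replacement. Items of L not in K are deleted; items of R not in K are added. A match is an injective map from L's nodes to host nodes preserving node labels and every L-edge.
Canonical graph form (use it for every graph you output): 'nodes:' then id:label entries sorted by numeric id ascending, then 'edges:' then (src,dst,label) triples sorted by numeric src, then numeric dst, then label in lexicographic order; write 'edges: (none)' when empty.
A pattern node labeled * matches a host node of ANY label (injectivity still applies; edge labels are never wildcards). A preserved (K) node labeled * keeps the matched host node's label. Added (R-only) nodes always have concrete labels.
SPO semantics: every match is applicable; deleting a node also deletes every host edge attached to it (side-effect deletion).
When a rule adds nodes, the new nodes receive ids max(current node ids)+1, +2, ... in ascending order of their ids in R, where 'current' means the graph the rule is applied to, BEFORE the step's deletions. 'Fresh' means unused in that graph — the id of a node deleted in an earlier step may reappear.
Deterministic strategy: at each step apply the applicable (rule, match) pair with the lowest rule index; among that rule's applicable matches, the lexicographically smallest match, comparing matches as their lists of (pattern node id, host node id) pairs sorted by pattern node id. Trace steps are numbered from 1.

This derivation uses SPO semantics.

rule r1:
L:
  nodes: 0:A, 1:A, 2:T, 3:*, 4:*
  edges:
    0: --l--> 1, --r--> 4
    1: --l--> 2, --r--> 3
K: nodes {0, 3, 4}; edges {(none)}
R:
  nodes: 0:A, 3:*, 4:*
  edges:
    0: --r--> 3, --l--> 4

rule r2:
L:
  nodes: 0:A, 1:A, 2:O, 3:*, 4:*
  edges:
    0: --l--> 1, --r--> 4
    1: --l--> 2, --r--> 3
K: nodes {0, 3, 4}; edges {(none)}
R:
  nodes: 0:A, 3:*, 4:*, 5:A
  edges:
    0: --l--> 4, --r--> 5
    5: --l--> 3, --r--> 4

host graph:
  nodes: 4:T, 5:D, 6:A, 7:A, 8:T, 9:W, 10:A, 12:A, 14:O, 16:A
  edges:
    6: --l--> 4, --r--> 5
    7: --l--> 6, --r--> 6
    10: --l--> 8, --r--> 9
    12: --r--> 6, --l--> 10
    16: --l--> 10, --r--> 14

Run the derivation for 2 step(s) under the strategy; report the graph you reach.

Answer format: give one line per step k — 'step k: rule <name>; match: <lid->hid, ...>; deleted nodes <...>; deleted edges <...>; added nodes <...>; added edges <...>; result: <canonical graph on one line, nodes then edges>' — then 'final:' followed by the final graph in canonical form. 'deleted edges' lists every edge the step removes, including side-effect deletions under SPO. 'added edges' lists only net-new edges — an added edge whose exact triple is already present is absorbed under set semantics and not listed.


step 1: rule r1; match: 0->12, 1->10, 2->8, 3->9, 4->6; deleted nodes 8, 10; deleted edges (10,8,l); (10,9,r); (12,6,r); (12,10,l); (16,10,l); added nodes (none); added edges (12,6,l); (12,9,r); result: nodes: 4:T, 5:D, 6:A, 7:A, 9:W, 12:A, 14:O, 16:A edges: (6,4,l); (6,5,r); (7,6,l); (7,6,r); (12,6,l); (12,9,r); (16,14,r)
step 2: rule r1; match: 0->12, 1->6, 2->4, 3->5, 4->9; deleted nodes 4, 6; deleted edges (6,4,l); (6,5,r); (7,6,l); (7,6,r); (12,6,l); (12,9,r); added nodes (none); added edges (12,5,r); (12,9,l); result: nodes: 5:D, 7:A, 9:W, 12:A, 14:O, 16:A edges: (12,5,r); (12,9,l); (16,14,r)
final:
nodes: 5:D, 7:A, 9:W, 12:A, 14:O, 16:A
edges: (12,5,r); (12,9,l); (16,14,r)


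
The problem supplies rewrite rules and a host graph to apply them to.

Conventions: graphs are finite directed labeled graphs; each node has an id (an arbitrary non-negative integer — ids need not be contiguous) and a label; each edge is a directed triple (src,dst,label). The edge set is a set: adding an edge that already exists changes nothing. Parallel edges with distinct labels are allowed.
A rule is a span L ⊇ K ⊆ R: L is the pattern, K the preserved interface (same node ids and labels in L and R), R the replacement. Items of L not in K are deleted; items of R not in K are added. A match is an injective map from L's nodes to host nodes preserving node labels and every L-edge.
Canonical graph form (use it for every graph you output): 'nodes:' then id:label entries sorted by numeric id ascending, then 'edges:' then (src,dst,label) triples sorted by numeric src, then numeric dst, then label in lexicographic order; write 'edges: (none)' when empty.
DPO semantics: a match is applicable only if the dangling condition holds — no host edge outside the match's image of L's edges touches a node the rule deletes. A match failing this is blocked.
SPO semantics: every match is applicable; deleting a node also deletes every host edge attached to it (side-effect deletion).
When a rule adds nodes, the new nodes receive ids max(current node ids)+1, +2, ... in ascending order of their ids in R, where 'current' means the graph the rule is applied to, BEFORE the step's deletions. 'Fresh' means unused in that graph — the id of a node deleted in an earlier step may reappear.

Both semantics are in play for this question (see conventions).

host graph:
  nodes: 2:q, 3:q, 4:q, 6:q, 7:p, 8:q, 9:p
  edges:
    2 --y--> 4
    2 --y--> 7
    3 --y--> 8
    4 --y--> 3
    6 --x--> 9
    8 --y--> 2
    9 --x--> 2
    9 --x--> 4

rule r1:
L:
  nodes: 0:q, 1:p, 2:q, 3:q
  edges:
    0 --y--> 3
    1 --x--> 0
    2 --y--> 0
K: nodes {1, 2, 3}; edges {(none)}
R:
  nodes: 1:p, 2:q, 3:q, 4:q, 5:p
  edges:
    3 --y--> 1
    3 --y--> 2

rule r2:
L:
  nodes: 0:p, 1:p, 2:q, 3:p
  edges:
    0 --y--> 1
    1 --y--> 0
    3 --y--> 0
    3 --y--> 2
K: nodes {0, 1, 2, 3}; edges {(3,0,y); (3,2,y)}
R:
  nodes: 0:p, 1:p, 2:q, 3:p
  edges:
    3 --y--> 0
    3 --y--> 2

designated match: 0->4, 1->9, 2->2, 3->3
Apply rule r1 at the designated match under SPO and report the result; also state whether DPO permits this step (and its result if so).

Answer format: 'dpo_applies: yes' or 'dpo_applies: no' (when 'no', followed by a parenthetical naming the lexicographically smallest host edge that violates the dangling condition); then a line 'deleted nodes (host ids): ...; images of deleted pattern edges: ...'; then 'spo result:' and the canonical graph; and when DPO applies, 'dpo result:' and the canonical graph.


dpo_applies: yes
deleted nodes (host ids): 4; images of deleted pattern edges: (2,4,y); (4,3,y); (9,4,x)
spo result:
nodes: 2:q, 3:q, 6:q, 7:p, 8:q, 9:p, 10:q, 11:p
edges: (2,7,y); (3,2,y); (3,8,y); (3,9,y); (6,9,x); (8,2,y); (9,2,x)
dpo result:
nodes: 2:q, 3:q, 6:q, 7:p, 8:q, 9:p, 10:q, 11:p
edges: (2,7,y); (3,2,y); (3,8,y); (3,9,y); (6,9,x); (8,2,y); (9,2,x)


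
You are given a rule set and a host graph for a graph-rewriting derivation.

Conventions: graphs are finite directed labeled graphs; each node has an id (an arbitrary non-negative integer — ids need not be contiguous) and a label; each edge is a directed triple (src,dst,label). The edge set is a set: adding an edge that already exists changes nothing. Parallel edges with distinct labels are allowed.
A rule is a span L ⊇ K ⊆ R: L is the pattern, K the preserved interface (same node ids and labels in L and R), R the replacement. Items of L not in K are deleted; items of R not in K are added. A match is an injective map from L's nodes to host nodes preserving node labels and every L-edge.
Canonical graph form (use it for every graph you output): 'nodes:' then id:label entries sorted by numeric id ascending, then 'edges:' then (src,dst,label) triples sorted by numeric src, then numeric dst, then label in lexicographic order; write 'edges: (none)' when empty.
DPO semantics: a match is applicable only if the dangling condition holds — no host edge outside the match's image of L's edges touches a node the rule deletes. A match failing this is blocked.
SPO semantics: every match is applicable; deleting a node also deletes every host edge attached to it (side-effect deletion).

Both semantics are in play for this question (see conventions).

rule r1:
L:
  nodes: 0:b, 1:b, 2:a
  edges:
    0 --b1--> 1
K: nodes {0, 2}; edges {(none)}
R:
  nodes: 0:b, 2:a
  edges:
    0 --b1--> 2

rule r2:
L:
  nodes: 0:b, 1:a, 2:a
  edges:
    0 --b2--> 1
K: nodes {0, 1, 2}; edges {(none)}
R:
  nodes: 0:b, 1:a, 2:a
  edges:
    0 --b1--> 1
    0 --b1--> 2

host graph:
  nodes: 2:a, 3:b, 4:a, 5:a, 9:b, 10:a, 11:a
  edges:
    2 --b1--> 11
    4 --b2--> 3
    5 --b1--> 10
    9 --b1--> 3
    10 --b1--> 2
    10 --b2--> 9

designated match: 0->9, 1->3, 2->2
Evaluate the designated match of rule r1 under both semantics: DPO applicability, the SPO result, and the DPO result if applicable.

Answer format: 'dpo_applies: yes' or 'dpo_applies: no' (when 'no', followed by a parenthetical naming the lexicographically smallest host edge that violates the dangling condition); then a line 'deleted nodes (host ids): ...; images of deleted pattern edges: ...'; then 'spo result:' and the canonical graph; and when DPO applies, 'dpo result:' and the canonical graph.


dpo_applies: no
(the rule deletes node 3, which keeps host edge (4,3,b2) outside the match image — the dangling condition fails, DPO blocks; SPO proceeds and side-deletes such edges)
deleted nodes (host ids): 3; images of deleted pattern edges: (9,3,b1)
spo result:
nodes: 2:a, 4:a, 5:a, 9:b, 10:a, 11:a
edges: (2,11,b1); (5,10,b1); (9,2,b1); (10,2,b1); (10,9,b2)


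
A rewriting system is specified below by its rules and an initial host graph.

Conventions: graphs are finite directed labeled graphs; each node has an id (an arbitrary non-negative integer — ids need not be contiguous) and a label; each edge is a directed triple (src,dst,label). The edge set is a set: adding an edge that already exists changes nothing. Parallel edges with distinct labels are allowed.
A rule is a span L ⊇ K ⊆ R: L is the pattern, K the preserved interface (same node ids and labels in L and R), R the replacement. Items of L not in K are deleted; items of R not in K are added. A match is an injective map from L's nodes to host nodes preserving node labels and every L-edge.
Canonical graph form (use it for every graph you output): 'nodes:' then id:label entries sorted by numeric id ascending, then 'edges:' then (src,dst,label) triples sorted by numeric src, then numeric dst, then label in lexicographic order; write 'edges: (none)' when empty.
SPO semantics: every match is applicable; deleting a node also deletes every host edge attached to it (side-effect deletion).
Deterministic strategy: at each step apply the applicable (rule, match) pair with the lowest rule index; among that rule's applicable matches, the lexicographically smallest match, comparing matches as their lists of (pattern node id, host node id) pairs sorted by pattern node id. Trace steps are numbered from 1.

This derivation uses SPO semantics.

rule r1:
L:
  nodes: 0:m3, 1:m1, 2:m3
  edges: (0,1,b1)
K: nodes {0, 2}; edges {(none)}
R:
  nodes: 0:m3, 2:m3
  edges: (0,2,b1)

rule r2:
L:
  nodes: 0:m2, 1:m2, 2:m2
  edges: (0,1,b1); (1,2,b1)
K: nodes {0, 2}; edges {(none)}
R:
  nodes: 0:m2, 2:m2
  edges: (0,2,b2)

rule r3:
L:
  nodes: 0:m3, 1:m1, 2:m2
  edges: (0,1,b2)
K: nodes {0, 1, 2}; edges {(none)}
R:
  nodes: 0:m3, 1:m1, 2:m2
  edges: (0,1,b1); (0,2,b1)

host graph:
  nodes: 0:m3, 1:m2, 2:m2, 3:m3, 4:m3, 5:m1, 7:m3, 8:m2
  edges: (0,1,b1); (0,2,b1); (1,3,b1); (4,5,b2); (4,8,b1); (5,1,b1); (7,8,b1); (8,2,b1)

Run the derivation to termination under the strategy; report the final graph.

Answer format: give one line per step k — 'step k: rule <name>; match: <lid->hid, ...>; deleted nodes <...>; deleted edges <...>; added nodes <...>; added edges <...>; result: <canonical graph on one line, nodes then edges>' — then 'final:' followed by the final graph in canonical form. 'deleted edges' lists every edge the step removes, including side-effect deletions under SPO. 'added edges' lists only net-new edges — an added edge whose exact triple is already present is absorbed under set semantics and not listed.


step 1: rule r3; match: 0->4, 1->5, 2->1; deleted nodes (none); deleted edges (4,5,b2); added nodes (none); added edges (4,1,b1); (4,5,b1); result: nodes: 0:m3, 1:m2, 2:m2, 3:m3, 4:m3, 5:m1, 7:m3, 8:m2 edges: (0,1,b1); (0,2,b1); (1,3,b1); (4,1,b1); (4,5,b1); (4,8,b1); (5,1,b1); (7,8,b1); (8,2,b1)
step 2: rule r1; match: 0->4, 1->5, 2->0; deleted nodes 5; deleted edges (4,5,b1); (5,1,b1); added nodes (none); added edges (4,0,b1); result: nodes: 0:m3, 1:m2, 2:m2, 3:m3, 4:m3, 7:m3, 8:m2 edges: (0,1,b1); (0,2,b1); (1,3,b1); (4,0,b1); (4,1,b1); (4,8,b1); (7,8,b1); (8,2,b1)
final:
nodes: 0:m3, 1:m2, 2:m2, 3:m3, 4:m3, 7:m3, 8:m2
edges: (0,1,b1); (0,2,b1); (1,3,b1); (4,0,b1); (4,1,b1); (4,8,b1); (7,8,b1); (8,2,b1)


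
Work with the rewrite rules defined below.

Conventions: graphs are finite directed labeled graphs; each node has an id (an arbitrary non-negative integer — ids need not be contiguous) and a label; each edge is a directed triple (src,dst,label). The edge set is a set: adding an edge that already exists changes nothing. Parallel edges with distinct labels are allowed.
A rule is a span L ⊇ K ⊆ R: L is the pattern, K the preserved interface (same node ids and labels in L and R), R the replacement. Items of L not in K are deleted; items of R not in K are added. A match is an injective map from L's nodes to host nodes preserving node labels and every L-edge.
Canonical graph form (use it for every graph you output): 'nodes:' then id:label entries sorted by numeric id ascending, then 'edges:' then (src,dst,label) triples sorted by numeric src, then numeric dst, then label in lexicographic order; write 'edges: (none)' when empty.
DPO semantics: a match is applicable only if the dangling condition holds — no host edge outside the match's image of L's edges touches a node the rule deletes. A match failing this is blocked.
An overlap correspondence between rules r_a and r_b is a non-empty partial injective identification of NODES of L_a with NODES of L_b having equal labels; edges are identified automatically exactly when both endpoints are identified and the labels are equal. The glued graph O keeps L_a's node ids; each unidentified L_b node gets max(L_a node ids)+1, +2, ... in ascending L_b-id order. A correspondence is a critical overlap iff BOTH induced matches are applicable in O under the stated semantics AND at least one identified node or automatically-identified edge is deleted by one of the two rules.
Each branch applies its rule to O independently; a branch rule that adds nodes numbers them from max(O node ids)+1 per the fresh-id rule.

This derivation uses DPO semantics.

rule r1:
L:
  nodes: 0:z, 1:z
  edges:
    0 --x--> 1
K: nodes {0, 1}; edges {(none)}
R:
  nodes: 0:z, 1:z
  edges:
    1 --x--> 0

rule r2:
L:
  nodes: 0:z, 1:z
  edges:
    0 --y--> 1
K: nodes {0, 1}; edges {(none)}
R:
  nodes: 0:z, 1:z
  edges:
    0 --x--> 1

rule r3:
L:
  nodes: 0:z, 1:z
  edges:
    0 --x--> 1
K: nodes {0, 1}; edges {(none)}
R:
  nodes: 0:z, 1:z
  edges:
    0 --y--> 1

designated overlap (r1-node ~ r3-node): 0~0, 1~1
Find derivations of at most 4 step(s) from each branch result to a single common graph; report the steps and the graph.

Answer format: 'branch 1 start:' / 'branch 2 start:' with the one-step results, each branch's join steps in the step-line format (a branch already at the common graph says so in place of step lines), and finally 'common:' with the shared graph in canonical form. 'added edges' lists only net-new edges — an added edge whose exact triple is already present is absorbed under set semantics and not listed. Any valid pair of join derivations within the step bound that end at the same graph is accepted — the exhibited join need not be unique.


branch 1 start:
nodes: 0:z, 1:z
edges: (1,0,x)
branch 2 start:
nodes: 0:z, 1:z
edges: (0,1,y)
branch 1 step 1: rule r1; match: 0->1, 1->0; deleted nodes (none); deleted edges (1,0,x); added nodes (none); added edges (0,1,x); result: nodes: 0:z, 1:z edges: (0,1,x)
branch 2 step 1: rule r2; match: 0->0, 1->1; deleted nodes (none); deleted edges (0,1,y); added nodes (none); added edges (0,1,x); result: nodes: 0:z, 1:z edges: (0,1,x)
common:
nodes: 0:z, 1:z
edges: (0,1,x)


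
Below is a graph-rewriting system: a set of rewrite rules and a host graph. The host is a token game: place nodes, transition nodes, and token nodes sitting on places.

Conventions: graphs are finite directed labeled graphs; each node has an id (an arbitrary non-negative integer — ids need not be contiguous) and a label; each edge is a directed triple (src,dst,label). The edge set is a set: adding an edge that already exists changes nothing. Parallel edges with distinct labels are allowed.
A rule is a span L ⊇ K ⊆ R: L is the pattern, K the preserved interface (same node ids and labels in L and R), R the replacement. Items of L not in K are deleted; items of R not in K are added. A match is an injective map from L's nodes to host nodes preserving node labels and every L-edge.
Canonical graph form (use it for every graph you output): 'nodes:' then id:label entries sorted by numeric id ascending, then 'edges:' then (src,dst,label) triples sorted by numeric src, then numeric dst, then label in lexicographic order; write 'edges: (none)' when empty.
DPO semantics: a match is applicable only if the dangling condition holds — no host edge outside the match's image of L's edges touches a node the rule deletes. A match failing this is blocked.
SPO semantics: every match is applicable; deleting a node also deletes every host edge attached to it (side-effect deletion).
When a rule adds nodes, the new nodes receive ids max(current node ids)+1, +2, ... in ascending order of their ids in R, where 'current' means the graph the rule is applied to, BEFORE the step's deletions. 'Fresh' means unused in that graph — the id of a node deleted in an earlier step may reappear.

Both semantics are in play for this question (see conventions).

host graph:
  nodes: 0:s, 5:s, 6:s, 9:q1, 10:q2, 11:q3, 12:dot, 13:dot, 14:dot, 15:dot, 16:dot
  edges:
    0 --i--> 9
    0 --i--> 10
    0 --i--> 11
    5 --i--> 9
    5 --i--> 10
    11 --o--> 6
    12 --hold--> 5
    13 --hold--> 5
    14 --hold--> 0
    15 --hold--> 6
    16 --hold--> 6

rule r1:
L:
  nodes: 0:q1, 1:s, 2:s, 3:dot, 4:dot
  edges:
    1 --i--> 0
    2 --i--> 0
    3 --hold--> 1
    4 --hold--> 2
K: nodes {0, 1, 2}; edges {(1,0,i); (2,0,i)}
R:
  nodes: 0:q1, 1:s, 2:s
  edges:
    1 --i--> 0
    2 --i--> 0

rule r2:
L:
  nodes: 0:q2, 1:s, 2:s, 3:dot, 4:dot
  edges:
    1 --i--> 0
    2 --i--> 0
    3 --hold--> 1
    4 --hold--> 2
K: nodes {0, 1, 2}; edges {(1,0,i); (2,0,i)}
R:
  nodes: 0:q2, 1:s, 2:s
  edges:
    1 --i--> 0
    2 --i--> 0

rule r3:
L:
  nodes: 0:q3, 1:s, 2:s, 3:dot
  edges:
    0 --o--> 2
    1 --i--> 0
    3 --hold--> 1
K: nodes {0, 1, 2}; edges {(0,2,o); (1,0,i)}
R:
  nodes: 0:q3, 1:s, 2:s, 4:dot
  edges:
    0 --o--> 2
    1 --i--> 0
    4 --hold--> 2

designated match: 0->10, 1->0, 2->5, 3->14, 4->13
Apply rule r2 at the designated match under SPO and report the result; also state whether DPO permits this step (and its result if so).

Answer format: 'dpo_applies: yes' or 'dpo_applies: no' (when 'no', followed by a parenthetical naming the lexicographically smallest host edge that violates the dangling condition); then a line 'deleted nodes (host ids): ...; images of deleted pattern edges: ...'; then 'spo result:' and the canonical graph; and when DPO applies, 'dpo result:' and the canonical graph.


dpo_applies: yes
deleted nodes (host ids): 13, 14; images of deleted pattern edges: (13,5,hold); (14,0,hold)
spo result:
nodes: 0:s, 5:s, 6:s, 9:q1, 10:q2, 11:q3, 12:dot, 15:dot, 16:dot
edges: (0,9,i); (0,10,i); (0,11,i); (5,9,i); (5,10,i); (11,6,o); (12,5,hold); (15,6,hold); (16,6,hold)
dpo result:
nodes: 0:s, 5:s, 6:s, 9:q1, 10:q2, 11:q3, 12:dot, 15:dot, 16:dot
edges: (0,9,i); (0,10,i); (0,11,i); (5,9,i); (5,10,i); (11,6,o); (12,5,hold); (15,6,hold); (16,6,hold)


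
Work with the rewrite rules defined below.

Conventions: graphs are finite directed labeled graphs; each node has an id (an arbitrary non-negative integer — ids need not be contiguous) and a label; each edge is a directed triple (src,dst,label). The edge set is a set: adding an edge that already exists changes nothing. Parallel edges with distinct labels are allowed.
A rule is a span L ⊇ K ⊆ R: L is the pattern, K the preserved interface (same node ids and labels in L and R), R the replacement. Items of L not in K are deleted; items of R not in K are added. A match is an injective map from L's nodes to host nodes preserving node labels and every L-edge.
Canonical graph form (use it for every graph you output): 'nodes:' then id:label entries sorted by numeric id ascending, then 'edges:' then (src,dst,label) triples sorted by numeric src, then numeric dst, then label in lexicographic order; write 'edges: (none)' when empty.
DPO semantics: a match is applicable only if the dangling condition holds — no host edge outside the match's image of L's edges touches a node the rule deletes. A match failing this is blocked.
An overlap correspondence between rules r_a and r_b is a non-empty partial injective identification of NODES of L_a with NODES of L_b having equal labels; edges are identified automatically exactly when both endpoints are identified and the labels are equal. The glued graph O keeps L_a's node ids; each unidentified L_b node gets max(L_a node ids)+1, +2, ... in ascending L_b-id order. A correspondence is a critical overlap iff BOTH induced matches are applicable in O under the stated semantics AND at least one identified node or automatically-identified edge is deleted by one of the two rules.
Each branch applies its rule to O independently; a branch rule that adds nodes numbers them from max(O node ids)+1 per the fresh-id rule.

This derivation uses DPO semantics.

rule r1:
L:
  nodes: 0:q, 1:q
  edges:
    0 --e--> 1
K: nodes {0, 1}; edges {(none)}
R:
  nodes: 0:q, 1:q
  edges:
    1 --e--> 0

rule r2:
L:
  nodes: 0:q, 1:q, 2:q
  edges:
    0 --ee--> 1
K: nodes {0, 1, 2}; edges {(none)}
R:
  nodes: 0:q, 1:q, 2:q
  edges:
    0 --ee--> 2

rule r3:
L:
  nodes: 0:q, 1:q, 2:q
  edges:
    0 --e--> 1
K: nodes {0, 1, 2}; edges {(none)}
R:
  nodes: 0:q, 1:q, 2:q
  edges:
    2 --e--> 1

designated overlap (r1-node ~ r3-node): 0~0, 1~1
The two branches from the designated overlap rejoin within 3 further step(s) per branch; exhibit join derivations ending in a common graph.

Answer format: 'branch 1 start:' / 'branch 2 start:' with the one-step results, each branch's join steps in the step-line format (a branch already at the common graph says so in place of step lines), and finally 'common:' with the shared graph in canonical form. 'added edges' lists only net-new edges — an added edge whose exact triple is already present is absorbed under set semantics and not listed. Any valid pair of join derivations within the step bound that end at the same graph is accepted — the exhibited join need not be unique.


branch 1 start:
nodes: 0:q, 1:q, 2:q
edges: (1,0,e)
branch 2 start:
nodes: 0:q, 1:q, 2:q
edges: (2,1,e)
branch 1 step 1: rule r1; match: 0->1, 1->0; deleted nodes (none); deleted edges (1,0,e); added nodes (none); added edges (0,1,e); result: nodes: 0:q, 1:q, 2:q edges: (0,1,e)
branch 2 step 1: rule r3; match: 0->2, 1->1, 2->0; deleted nodes (none); deleted edges (2,1,e); added nodes (none); added edges (0,1,e); result: nodes: 0:q, 1:q, 2:q edges: (0,1,e)
common:
nodes: 0:q, 1:q, 2:q
edges: (0,1,e)


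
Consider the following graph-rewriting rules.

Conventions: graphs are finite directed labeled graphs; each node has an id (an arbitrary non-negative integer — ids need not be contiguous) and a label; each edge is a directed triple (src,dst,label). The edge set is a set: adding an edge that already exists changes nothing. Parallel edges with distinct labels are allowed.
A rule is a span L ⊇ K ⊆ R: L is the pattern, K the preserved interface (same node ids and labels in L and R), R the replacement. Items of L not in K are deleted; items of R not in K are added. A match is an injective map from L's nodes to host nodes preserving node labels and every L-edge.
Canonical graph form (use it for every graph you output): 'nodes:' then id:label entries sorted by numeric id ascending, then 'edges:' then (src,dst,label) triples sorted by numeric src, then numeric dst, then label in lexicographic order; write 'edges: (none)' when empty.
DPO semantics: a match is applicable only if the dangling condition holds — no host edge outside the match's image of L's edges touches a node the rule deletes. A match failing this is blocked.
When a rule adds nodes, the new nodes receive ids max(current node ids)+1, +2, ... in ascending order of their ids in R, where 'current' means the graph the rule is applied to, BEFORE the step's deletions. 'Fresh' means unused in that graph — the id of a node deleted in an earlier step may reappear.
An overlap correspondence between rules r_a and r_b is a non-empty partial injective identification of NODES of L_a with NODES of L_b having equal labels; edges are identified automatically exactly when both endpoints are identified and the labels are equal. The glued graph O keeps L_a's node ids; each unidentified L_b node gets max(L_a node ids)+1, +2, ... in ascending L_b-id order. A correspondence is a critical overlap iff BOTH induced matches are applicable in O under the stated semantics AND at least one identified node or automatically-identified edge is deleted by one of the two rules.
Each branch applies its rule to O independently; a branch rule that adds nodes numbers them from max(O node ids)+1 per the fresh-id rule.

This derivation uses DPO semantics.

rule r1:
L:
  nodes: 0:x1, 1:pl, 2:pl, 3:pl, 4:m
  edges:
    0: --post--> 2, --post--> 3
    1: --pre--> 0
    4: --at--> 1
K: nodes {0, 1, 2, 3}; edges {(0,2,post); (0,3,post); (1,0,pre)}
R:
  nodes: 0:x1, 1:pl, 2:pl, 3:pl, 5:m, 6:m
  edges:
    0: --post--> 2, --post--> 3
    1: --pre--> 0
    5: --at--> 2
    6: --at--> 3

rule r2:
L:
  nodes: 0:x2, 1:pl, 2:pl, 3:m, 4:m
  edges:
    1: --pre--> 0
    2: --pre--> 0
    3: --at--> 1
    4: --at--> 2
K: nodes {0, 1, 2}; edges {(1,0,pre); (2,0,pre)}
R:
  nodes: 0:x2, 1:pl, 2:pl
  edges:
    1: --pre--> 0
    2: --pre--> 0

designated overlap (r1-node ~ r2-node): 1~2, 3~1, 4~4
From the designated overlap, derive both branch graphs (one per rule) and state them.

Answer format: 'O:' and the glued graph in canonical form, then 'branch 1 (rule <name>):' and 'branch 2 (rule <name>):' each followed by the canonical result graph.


O:
nodes: 0:x1, 1:pl, 2:pl, 3:pl, 4:m, 5:x2, 6:m
edges: (0,2,post); (0,3,post); (1,0,pre); (1,5,pre); (3,5,pre); (4,1,at); (6,3,at)
branch 1 (rule r1):
nodes: 0:x1, 1:pl, 2:pl, 3:pl, 5:x2, 6:m, 7:m, 8:m
edges: (0,2,post); (0,3,post); (1,0,pre); (1,5,pre); (3,5,pre); (6,3,at); (7,2,at); (8,3,at)
branch 2 (rule r2):
nodes: 0:x1, 1:pl, 2:pl, 3:pl, 5:x2
edges: (0,2,post); (0,3,post); (1,0,pre); (1,5,pre); (3,5,pre)


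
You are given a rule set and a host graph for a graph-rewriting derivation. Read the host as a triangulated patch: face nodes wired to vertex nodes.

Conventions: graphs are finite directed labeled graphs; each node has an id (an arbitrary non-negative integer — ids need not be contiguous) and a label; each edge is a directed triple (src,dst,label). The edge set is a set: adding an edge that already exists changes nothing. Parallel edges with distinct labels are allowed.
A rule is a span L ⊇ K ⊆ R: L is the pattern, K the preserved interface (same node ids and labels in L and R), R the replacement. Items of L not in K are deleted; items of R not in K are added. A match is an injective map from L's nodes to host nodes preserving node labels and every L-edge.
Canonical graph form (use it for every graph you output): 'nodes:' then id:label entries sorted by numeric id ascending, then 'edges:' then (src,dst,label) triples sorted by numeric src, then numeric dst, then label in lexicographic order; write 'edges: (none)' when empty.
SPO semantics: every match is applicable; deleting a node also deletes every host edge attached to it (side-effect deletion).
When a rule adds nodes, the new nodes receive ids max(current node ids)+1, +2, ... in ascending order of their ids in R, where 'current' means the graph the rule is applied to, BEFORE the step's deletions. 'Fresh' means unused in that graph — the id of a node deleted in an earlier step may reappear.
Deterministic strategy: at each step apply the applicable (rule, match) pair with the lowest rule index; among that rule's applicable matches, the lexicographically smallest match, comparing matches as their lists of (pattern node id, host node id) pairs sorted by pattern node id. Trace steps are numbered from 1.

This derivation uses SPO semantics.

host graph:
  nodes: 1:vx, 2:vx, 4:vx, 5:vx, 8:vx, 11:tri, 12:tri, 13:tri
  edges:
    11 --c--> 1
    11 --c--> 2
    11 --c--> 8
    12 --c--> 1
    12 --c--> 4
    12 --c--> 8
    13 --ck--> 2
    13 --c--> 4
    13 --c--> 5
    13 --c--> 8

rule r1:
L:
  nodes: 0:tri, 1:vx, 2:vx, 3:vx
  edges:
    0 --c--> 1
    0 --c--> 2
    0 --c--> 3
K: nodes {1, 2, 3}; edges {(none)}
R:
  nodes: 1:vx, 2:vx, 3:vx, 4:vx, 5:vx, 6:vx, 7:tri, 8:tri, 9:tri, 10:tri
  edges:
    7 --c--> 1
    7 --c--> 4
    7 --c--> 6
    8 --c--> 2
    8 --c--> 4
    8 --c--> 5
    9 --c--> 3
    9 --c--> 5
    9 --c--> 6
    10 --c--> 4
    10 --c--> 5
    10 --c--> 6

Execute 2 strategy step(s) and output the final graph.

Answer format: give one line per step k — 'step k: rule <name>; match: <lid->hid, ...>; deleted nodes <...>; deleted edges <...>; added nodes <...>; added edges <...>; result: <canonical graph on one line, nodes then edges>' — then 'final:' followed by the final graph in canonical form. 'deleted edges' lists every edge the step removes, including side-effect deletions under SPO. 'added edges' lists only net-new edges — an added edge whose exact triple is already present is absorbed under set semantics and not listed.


step 1: rule r1; match: 0->11, 1->1, 2->2, 3->8; deleted nodes 11; deleted edges (11,1,c); (11,2,c); (11,8,c); added nodes 14, 15, 16, 17, 18, 19, 20; added edges (17,1,c); (17,14,c); (17,16,c); (18,2,c); (18,14,c); (18,15,c); (19,8,c); (19,15,c); (19,16,c); (20,14,c); (20,15,c); (20,16,c); result: nodes: 1:vx, 2:vx, 4:vx, 5:vx, 8:vx, 12:tri, 13:tri, 14:vx, 15:vx, 16:vx, 17:tri, 18:tri, 19:tri, 20:tri edges: (12,1,c); (12,4,c); (12,8,c); (13,2,ck); (13,4,c); (13,5,c); (13,8,c); (17,1,c); (17,14,c); (17,16,c); (18,2,c); (18,14,c); (18,15,c); (19,8,c); (19,15,c); (19,16,c); (20,14,c); (20,15,c); (20,16,c)
step 2: rule r1; match: 0->12, 1->1, 2->4, 3->8; deleted nodes 12; deleted edges (12,1,c); (12,4,c); (12,8,c); added nodes 21, 22, 23, 24, 25, 26, 27; added edges (24,1,c); (24,21,c); (24,23,c); (25,4,c); (25,21,c); (25,22,c); (26,8,c); (26,22,c); (26,23,c); (27,21,c); (27,22,c); (27,23,c); result: nodes: 1:vx, 2:vx, 4:vx, 5:vx, 8:vx, 13:tri, 14:vx, 15:vx, 16:vx, 17:tri, 18:tri, 19:tri, 20:tri, 21:vx, 22:vx, 23:vx, 24:tri, 25:tri, 26:tri, 27:tri edges: (13,2,ck); (13,4,c); (13,5,c); (13,8,c); (17,1,c); (17,14,c); (17,16,c); (18,2,c); (18,14,c); (18,15,c); (19,8,c); (19,15,c); (19,16,c); (20,14,c); (20,15,c); (20,16,c); (24,1,c); (24,21,c); (24,23,c); (25,4,c); (25,21,c); (25,22,c); (26,8,c); (26,22,c); (26,23,c); (27,21,c); (27,22,c); (27,23,c)
final:
nodes: 1:vx, 2:vx, 4:vx, 5:vx, 8:vx, 13:tri, 14:vx, 15:vx, 16:vx, 17:tri, 18:tri, 19:tri, 20:tri, 21:vx, 22:vx, 23:vx, 24:tri, 25:tri, 26:tri, 27:tri
edges: (13,2,ck); (13,4,c); (13,5,c); (13,8,c); (17,1,c); (17,14,c); (17,16,c); (18,2,c); (18,14,c); (18,15,c); (19,8,c); (19,15,c); (19,16,c); (20,14,c); (20,15,c); (20,16,c); (24,1,c); (24,21,c); (24,23,c); (25,4,c); (25,21,c); (25,22,c); (26,8,c); (26,22,c); (26,23,c); (27,21,c); (27,22,c); (27,23,c)
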